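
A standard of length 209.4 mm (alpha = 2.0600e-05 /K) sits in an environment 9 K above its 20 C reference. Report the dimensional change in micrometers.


dL = L * alpha * dT
= 209.4 * 2.0600e-05 * 9
= 0.0388228 mm
dL_um = 0.0388228 * 1000 = 38.8228 um

38.8228


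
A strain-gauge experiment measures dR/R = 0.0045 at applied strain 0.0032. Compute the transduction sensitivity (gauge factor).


GF = (dR/R) / epsilon
= 0.0045 / 0.0032
= 1.4062

1.4062


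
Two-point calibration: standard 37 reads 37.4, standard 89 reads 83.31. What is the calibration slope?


slope = (y2 - y1) / (x2 - x1)
= (83.31 - 37.4) / (89 - 37)
= 45.9100 / 52
= 0.8829

0.8829


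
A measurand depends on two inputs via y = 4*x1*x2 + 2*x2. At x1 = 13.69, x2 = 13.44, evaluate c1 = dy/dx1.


y = 4*x1*x2 + 2*x2
dy/dx1 = 4*x2
Evaluate at x2 = 13.44: c1 = 4 * 13.44
c1 = 53.7600

53.7600


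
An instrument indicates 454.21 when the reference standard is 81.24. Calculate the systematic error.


Systematic error = measured - true
= 454.21 - 81.24
= 372.9700

372.9700


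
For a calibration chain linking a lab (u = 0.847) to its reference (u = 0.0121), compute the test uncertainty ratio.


TUR = u_lab / u_ref
= 0.847 / 0.0121
= 70.0000

70.0000


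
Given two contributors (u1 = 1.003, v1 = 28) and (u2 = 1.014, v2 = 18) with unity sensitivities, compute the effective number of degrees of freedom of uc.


uc = sqrt(u1^2 + u2^2) = sqrt(1.003^2 + 1.014^2) = 1.4262556
v_eff = uc^4 / (u1^4/v1 + u2^4/v2)
= 1.4262556^4 / (1.003^4/28 + 1.014^4/18)
= 4.1379901 / 0.094877401
v_eff = 43.6141

43.6141


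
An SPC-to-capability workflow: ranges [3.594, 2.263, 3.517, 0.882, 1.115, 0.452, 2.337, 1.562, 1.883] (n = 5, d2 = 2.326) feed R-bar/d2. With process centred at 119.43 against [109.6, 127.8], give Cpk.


R_bar = (3.594 + 2.263 + 3.517 + 0.882 + 1.115 + 0.452 + 2.337 + 1.562 + 1.883) / 9 = 1.9561111
sigma = R_bar / d2 = 1.9561111 / 2.326 = 0.8409764
Cp = (USL - LSL)/(6*sigma) = (127.8 - 109.6)/(6*0.8409764) = 3.6069
Cpu = (127.8 - 119.43)/(3*0.8409764) = 3.3176
Cpl = (119.43 - 109.6)/(3*0.8409764) = 3.8963
Cpk = min(Cpu, Cpl) = 3.3176

3.3176


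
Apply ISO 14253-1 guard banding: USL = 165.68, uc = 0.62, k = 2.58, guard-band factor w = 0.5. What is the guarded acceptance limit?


U = k * uc = 2.58 * 0.62 = 1.5996
guard band g = w * U = 0.5 * 1.5996 = 0.7998
AL = USL - g = 165.68 - 0.7998
AL = 164.8802

164.8802


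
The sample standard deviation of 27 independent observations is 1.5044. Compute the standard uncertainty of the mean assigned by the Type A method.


u_A = s / sqrt(n)
u_A = 1.5044 / sqrt(27)
u_A = 1.5044 / 5.1961524
u_A = 0.2895

0.2895


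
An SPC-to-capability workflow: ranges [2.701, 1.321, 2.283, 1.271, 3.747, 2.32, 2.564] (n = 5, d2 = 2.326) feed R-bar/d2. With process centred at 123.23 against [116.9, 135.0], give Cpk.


R_bar = (2.701 + 1.321 + 2.283 + 1.271 + 3.747 + 2.32 + 2.564) / 7 = 2.3152857
sigma = R_bar / d2 = 2.3152857 / 2.326 = 0.99539368
Cp = (USL - LSL)/(6*sigma) = (135.0 - 116.9)/(6*0.99539368) = 3.0306
Cpu = (135.0 - 123.23)/(3*0.99539368) = 3.9415
Cpl = (123.23 - 116.9)/(3*0.99539368) = 2.1198
Cpk = min(Cpu, Cpl) = 2.1198

2.1198


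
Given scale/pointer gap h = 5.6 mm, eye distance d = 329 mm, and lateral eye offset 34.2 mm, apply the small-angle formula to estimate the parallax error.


error = h * offset / d
= 5.6 * 34.2 / 329
= 0.5821

0.5821


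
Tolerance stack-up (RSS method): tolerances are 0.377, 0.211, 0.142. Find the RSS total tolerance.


RSS = sqrt(0.377^2 + 0.211^2 + 0.142^2)
= sqrt(0.206814)
= 0.4548

0.4548


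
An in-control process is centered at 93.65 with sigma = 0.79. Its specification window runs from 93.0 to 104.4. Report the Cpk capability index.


Cpu = (USL - mean) / (3*sigma) = (104.4 - 93.65) / (3*0.79) = 4.5359
Cpl = (mean - LSL) / (3*sigma) = (93.65 - 93.0) / (3*0.79) = 0.2743
Cpk = min(Cpu, Cpl) = 0.2743

0.2743


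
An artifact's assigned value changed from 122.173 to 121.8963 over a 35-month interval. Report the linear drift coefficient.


rate = (v2 - v1) / months
= (121.8963 - 122.173) / 35
= -0.2767 / 35
= -0.0079

-0.0079


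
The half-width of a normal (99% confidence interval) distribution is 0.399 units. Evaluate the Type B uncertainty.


u_B = half_width / 2.576
u_B = 0.399 / 2.576
u_B = 0.1549

0.1549


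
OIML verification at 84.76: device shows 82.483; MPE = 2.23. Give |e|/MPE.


e = indication - reference = 82.483 - 84.76 = -2.2770
|e| = 2.2770
ratio = |e| / MPE = 2.2770 / 2.23
ratio = 1.0211

1.0211


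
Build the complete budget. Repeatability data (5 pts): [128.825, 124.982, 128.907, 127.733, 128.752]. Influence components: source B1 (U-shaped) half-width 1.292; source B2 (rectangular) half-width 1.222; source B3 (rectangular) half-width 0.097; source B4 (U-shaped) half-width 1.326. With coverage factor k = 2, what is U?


mean = (128.825 + 124.982 + 128.907 + 127.733 + 128.752) / 5 = 127.8398
s = sqrt(sum((x - mean)^2)/(n-1)) = 1.6673385
u_A = s / sqrt(n) = 1.6673385 / sqrt(5) = 0.74565645
u_B1 = 1.292 / sqrt(2) = 0.91358196
u_B2 = 1.222 / sqrt(3) = 0.70552203
u_B3 = 0.097 / sqrt(3) = 0.056002976
u_B4 = 1.326 / sqrt(2) = 0.93762359
uc = sqrt(0.74565645^2 + 0.91358196^2 + 0.70552203^2 + 0.056002976^2 + 0.93762359^2) = 1.6645333
U = k * uc = 2 * 1.6645333
U = 3.3291

3.3291


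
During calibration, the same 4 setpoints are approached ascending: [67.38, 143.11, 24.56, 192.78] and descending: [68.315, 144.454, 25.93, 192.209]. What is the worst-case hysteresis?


|67.38 - 68.315| = 0.9350
|143.11 - 144.454| = 1.3440
|24.56 - 25.93| = 1.3700
|192.78 - 192.209| = 0.5710
hysteresis = max(diffs) = 1.3700

1.3700


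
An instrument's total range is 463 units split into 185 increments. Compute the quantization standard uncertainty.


resolution = range / divisions
resolution = 463 / 185 = 2.5027027
u_res = resolution / (2*sqrt(3))
u_res = 2.5027027 / 3.4641016
u_res = 0.7225

0.7225


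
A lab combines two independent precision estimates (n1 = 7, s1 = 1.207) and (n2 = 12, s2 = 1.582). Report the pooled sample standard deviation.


s_p = sqrt(((n1-1)*s1^2 + (n2-1)*s2^2) / (n1+n2-2))
numerator = (7-1)*1.207^2 + (12-1)*1.582^2 = 8.741094 + 27.529964 = 36.271058
denominator = 7 + 12 - 2 = 17
s_p^2 = 36.271058 / 17 = 2.1335916
s_p = sqrt(2.1335916) = 1.4607

1.4607


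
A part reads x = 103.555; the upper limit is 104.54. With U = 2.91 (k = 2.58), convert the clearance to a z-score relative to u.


u = U / k = 2.91 / 2.58 = 1.127907
margin = |USL - x| = |104.54 - 103.555| = 0.985
z = margin / u = 0.985 / 1.127907
z = 0.8733

0.8733


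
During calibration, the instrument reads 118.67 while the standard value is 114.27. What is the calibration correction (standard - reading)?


Correction = standard - reading
= 114.27 - 118.67
= -4.4000

-4.4000


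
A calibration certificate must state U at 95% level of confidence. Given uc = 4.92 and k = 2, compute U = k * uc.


U = k * uc
U = 2 * 4.92
U = 9.8400

9.8400


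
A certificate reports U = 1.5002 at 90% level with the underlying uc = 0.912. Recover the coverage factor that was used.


k = U / uc
k = 1.5002 / 0.912
k = 1.645

1.645


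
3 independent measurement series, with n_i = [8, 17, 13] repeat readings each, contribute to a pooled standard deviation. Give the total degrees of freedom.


nu = sum_i (n_i - 1)
nu = ((8 - 1) + (17 - 1) + (13 - 1))
nu = 7 + 16 + 12
nu = 35

35


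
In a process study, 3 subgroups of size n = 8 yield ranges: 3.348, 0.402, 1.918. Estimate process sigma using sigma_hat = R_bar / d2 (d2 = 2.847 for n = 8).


R_bar = (3.348 + 0.402 + 1.918) / 3
R_bar = 5.668 / 3 = 1.8893333
sigma_hat = R_bar / d2 = 1.8893333 / 2.847 = 0.6636

0.6636


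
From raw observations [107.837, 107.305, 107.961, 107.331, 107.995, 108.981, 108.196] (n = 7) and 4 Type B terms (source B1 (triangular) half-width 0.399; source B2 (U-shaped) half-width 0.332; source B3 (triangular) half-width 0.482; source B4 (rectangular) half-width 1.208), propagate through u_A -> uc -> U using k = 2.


mean = (107.837 + 107.305 + 107.961 + 107.331 + 107.995 + 108.981 + 108.196) / 7 = 107.9437143
s = sqrt(sum((x - mean)^2)/(n-1)) = 0.56822845
u_A = s / sqrt(n) = 0.56822845 / sqrt(7) = 0.21477017
u_B1 = 0.399 / sqrt(6) = 0.16289107
u_B2 = 0.332 / sqrt(2) = 0.23475945
u_B3 = 0.482 / sqrt(6) = 0.19677568
u_B4 = 1.208 / sqrt(3) = 0.69743913
uc = sqrt(0.21477017^2 + 0.16289107^2 + 0.23475945^2 + 0.19677568^2 + 0.69743913^2) = 0.80803078
U = k * uc = 2 * 0.80803078
U = 1.6161

1.6161


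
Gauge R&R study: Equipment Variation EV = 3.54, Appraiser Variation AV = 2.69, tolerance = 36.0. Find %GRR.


GRR = sqrt(EV^2 + AV^2) = sqrt(3.54^2 + 2.69^2) = 4.4460882
%GRR = GRR / tol * 100 = 4.4460882 / 36.0 * 100
%GRR = 12.3502

12.3502


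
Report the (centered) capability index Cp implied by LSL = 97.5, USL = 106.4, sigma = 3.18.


Cp = (USL - LSL) / (6 * sigma)
= (106.4 - 97.5) / (6 * 3.18)
= 8.9000 / 19.0800
= 0.4665

0.4665


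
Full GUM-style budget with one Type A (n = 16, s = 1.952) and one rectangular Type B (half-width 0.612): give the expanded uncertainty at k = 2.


u_A = s / sqrt(n) = 1.952 / sqrt(16) = 0.488
u_B = half_width / sqrt(3) = 0.612 / sqrt(3) = 0.35333836
uc = sqrt(u_A^2 + u_B^2) = sqrt(0.488^2 + 0.35333836^2) = 0.60248817
U = k * uc = 2 * 0.60248817
U = 1.2050

1.2050


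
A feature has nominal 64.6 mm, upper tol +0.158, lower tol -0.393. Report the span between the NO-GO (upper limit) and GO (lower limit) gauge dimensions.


GO = nominal - lower_tol (smallest hole = maximum material condition)
GO = 64.6 - 0.393 = 64.207
NO-GO = nominal + upper_tol (largest hole = least material condition)
NO-GO = 64.6 + 0.158 = 64.758
spread = NO-GO - GO = 64.758 - 64.207 = 0.5510

0.5510


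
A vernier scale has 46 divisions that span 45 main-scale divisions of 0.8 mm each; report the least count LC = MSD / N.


LC = MSD / n_div
= 0.8 / 46
= 0.0174

0.0174


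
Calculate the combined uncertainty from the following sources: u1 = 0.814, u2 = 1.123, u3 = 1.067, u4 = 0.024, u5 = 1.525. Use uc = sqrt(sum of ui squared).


uc = sqrt(0.814^2 + 1.123^2 + 1.067^2 + 0.024^2 + 1.525^2)
uc = sqrt(5.388415)
uc = 2.3213

2.3213


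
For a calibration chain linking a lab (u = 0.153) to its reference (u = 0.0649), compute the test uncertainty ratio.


TUR = u_lab / u_ref
= 0.153 / 0.0649
= 2.3575

2.3575


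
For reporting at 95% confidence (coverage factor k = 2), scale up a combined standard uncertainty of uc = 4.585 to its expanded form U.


U = k * uc
U = 2 * 4.585
U = 9.1700

9.1700


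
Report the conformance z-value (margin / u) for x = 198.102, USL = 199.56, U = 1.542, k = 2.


u = U / k = 1.542 / 2 = 0.771
margin = |USL - x| = |199.56 - 198.102| = 1.458
z = margin / u = 1.458 / 0.771
z = 1.8911

1.8911


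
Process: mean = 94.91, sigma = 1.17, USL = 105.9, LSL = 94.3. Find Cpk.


Cpu = (USL - mean) / (3*sigma) = (105.9 - 94.91) / (3*1.17) = 3.1311
Cpl = (mean - LSL) / (3*sigma) = (94.91 - 94.3) / (3*1.17) = 0.1738
Cpk = min(Cpu, Cpl) = 0.1738

0.1738


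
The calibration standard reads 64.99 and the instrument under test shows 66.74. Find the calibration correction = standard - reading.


Correction = standard - reading
= 64.99 - 66.74
= -1.7500

-1.7500


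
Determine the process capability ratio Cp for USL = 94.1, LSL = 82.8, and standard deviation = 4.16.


Cp = (USL - LSL) / (6 * sigma)
= (94.1 - 82.8) / (6 * 4.16)
= 11.3000 / 24.9600
= 0.4527

0.4527


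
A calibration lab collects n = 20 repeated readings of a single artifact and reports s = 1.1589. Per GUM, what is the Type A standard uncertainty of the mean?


u_A = s / sqrt(n)
u_A = 1.1589 / sqrt(20)
u_A = 1.1589 / 4.472136
u_A = 0.2591

0.2591


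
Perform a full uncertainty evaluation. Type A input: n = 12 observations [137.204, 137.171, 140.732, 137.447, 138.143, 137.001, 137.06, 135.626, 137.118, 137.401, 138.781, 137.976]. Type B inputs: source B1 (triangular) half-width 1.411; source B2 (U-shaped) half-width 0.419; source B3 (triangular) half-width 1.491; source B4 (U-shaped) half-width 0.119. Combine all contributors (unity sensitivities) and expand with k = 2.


mean = (137.204 + 137.171 + 140.732 + 137.447 + 138.143 + 137.001 + 137.06 + 135.626 + 137.118 + 137.401 + 138.781 + 137.976) / 12 = 137.6383333
s = sqrt(sum((x - mean)^2)/(n-1)) = 1.2360511
u_A = s / sqrt(n) = 1.2360511 / sqrt(12) = 0.35681722
u_B1 = 1.411 / sqrt(6) = 0.57603834
u_B2 = 0.419 / sqrt(2) = 0.29627774
u_B3 = 1.491 / sqrt(6) = 0.6086982
u_B4 = 0.119 / sqrt(2) = 0.084145707
uc = sqrt(0.35681722^2 + 0.57603834^2 + 0.29627774^2 + 0.6086982^2 + 0.084145707^2) = 0.96151609
U = k * uc = 2 * 0.96151609
U = 1.9230

1.9230


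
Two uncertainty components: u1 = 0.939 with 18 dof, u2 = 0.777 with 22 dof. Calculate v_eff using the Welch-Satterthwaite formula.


uc = sqrt(u1^2 + u2^2) = sqrt(0.939^2 + 0.777^2) = 1.2187904
v_eff = uc^4 / (u1^4/v1 + u2^4/v2)
= 1.2187904^4 / (0.939^4/18 + 0.777^4/22)
= 2.2065618 / 0.059758331
v_eff = 36.9248

36.9248


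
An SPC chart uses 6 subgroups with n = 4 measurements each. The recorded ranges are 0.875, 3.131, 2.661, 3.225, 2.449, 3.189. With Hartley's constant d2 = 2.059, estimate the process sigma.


R_bar = (0.875 + 3.131 + 2.661 + 3.225 + 2.449 + 3.189) / 6
R_bar = 15.53 / 6 = 2.5883333
sigma_hat = R_bar / d2 = 2.5883333 / 2.059 = 1.2571

1.2571


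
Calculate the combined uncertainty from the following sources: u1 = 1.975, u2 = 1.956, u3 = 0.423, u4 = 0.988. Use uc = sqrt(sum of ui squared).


uc = sqrt(1.975^2 + 1.956^2 + 0.423^2 + 0.988^2)
uc = sqrt(8.881634)
uc = 2.9802

2.9802


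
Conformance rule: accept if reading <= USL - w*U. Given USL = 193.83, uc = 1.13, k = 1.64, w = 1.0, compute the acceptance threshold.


U = k * uc = 1.64 * 1.13 = 1.8532
guard band g = w * U = 1.0 * 1.8532 = 1.8532
AL = USL - g = 193.83 - 1.8532
AL = 191.9768

191.9768


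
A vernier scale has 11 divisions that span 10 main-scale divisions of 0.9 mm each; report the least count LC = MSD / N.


LC = MSD / n_div
= 0.9 / 11
= 0.0818

0.0818


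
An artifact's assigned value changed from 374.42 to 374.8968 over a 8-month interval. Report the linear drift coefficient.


rate = (v2 - v1) / months
= (374.8968 - 374.42) / 8
= 0.4768 / 8
= 0.0596

0.0596


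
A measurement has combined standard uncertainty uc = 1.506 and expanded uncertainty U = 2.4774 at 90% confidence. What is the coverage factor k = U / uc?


k = U / uc
k = 2.4774 / 1.506
k = 1.645

1.645


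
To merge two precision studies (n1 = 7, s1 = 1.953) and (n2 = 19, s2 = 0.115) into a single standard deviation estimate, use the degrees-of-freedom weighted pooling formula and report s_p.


s_p = sqrt(((n1-1)*s1^2 + (n2-1)*s2^2) / (n1+n2-2))
numerator = (7-1)*1.953^2 + (19-1)*0.115^2 = 22.885254 + 0.23805 = 23.123304
denominator = 7 + 19 - 2 = 24
s_p^2 = 23.123304 / 24 = 0.963471
s_p = sqrt(0.963471) = 0.9816

0.9816


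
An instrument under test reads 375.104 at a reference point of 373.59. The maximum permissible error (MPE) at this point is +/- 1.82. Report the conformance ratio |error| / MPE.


e = indication - reference = 375.104 - 373.59 = 1.5140
|e| = 1.5140
ratio = |e| / MPE = 1.5140 / 1.82
ratio = 0.8319

0.8319


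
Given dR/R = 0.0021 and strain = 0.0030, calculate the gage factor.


GF = (dR/R) / epsilon
= 0.0021 / 0.0030
= 0.7000

0.7000


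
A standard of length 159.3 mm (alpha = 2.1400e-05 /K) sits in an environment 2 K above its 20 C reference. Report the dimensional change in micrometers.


dL = L * alpha * dT
= 159.3 * 2.1400e-05 * 2
= 0.0068180 mm
dL_um = 0.0068180 * 1000 = 6.8180 um

6.8180


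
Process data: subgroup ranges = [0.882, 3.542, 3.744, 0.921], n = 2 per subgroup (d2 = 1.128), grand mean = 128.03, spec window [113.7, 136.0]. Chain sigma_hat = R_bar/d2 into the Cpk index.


R_bar = (0.882 + 3.542 + 3.744 + 0.921) / 4 = 2.27225
sigma = R_bar / d2 = 2.27225 / 1.128 = 2.014406
Cp = (USL - LSL)/(6*sigma) = (136.0 - 113.7)/(6*2.014406) = 1.8450
Cpu = (136.0 - 128.03)/(3*2.014406) = 1.3188
Cpl = (128.03 - 113.7)/(3*2.014406) = 2.3713
Cpk = min(Cpu, Cpl) = 1.3188

1.3188


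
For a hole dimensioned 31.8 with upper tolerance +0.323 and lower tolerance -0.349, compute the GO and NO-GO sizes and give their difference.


GO = nominal - lower_tol (smallest hole = maximum material condition)
GO = 31.8 - 0.349 = 31.451
NO-GO = nominal + upper_tol (largest hole = least material condition)
NO-GO = 31.8 + 0.323 = 32.123
spread = NO-GO - GO = 32.123 - 31.451 = 0.6720

0.6720


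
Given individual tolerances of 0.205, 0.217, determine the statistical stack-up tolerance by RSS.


RSS = sqrt(0.205^2 + 0.217^2)
= sqrt(0.089114)
= 0.2985

0.2985


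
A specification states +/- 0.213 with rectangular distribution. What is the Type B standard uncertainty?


u_B = half_width / sqrt(3)
u_B = 0.213 / 1.7320508
u_B = 0.1230

0.1230


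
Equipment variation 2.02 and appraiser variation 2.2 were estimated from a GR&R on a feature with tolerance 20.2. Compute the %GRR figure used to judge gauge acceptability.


GRR = sqrt(EV^2 + AV^2) = sqrt(2.02^2 + 2.2^2) = 2.9867039
%GRR = GRR / tol * 100 = 2.9867039 / 20.2 * 100
%GRR = 14.7857

14.7857


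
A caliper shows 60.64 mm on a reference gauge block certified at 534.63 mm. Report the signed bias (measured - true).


Systematic error = measured - true
= 60.64 - 534.63
= -473.9900

-473.9900


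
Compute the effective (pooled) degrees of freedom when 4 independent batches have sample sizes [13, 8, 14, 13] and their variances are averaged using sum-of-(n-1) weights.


nu = sum_i (n_i - 1)
nu = ((13 - 1) + (8 - 1) + (14 - 1) + (13 - 1))
nu = 12 + 7 + 13 + 12
nu = 44

44


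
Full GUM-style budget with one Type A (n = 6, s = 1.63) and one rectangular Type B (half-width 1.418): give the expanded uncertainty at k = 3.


u_A = s / sqrt(n) = 1.63 / sqrt(6) = 0.66544471
u_B = half_width / sqrt(3) = 1.418 / sqrt(3) = 0.81868268
uc = sqrt(u_A^2 + u_B^2) = sqrt(0.66544471^2 + 0.81868268^2) = 1.0550156
U = k * uc = 3 * 1.0550156
U = 3.1650

3.1650


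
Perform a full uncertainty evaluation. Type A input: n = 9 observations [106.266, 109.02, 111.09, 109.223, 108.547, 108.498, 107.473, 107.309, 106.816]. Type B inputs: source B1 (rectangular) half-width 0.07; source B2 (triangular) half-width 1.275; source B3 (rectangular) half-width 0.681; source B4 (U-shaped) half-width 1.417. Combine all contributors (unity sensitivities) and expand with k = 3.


mean = (106.266 + 109.02 + 111.09 + 109.223 + 108.547 + 108.498 + 107.473 + 107.309 + 106.816) / 9 = 108.2491111
s = sqrt(sum((x - mean)^2)/(n-1)) = 1.4678537
u_A = s / sqrt(n) = 1.4678537 / sqrt(9) = 0.48928457
u_B1 = 0.07 / sqrt(3) = 0.040414519
u_B2 = 1.275 / sqrt(6) = 0.52051657
u_B3 = 0.681 / sqrt(3) = 0.39317553
u_B4 = 1.417 / sqrt(2) = 1.0019703
uc = sqrt(0.48928457^2 + 0.040414519^2 + 0.52051657^2 + 0.39317553^2 + 1.0019703^2) = 1.2924789
U = k * uc = 3 * 1.2924789
U = 3.8774

3.8774


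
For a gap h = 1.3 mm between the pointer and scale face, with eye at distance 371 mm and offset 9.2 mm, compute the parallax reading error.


error = h * offset / d
= 1.3 * 9.2 / 371
= 0.0322

0.0322


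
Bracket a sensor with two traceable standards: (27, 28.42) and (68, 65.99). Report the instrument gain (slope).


slope = (y2 - y1) / (x2 - x1)
= (65.99 - 28.42) / (68 - 27)
= 37.5700 / 41
= 0.9163

0.9163


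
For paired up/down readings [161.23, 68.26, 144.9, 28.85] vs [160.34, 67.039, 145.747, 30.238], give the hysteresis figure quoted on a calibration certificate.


|161.23 - 160.34| = 0.8900
|68.26 - 67.039| = 1.2210
|144.9 - 145.747| = 0.8470
|28.85 - 30.238| = 1.3880
hysteresis = max(diffs) = 1.3880

1.3880


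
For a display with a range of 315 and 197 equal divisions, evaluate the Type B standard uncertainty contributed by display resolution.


resolution = range / divisions
resolution = 315 / 197 = 1.5989848
u_res = resolution / (2*sqrt(3))
u_res = 1.5989848 / 3.4641016
u_res = 0.4616

0.4616


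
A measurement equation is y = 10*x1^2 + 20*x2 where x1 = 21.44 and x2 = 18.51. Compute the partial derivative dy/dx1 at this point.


y = 10*x1^2 + 20*x2
dy/dx1 = 2*10*x1
Evaluate at x1 = 21.44: c1 = 20 * 21.44
c1 = 428.8000

428.8000


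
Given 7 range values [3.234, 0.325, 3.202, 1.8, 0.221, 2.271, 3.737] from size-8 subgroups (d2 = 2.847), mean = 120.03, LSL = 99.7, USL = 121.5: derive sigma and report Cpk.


R_bar = (3.234 + 0.325 + 3.202 + 1.8 + 0.221 + 2.271 + 3.737) / 7 = 2.1128571
sigma = R_bar / d2 = 2.1128571 / 2.847 = 0.74213456
Cp = (USL - LSL)/(6*sigma) = (121.5 - 99.7)/(6*0.74213456) = 4.8958
Cpu = (121.5 - 120.03)/(3*0.74213456) = 0.6603
Cpl = (120.03 - 99.7)/(3*0.74213456) = 9.1313
Cpk = min(Cpu, Cpl) = 0.6603

0.6603


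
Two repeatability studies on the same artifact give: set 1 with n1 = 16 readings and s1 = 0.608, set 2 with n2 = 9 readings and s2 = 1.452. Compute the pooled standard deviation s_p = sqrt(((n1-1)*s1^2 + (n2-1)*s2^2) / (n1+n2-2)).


s_p = sqrt(((n1-1)*s1^2 + (n2-1)*s2^2) / (n1+n2-2))
numerator = (16-1)*0.608^2 + (9-1)*1.452^2 = 5.54496 + 16.866432 = 22.411392
denominator = 16 + 9 - 2 = 23
s_p^2 = 22.411392 / 23 = 0.97440835
s_p = sqrt(0.97440835) = 0.9871

0.9871


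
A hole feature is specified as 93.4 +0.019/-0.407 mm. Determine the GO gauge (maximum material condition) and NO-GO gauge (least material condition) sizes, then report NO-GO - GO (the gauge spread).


GO = nominal - lower_tol (smallest hole = maximum material condition)
GO = 93.4 - 0.407 = 92.993
NO-GO = nominal + upper_tol (largest hole = least material condition)
NO-GO = 93.4 + 0.019 = 93.419
spread = NO-GO - GO = 93.419 - 92.993 = 0.4260

0.4260


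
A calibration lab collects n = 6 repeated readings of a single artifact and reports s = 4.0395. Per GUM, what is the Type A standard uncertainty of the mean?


u_A = s / sqrt(n)
u_A = 4.0395 / sqrt(6)
u_A = 4.0395 / 2.4494897
u_A = 1.6491

1.6491


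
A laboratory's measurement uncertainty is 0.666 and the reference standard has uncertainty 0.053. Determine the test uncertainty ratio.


TUR = u_lab / u_ref
= 0.666 / 0.053
= 12.5660

12.5660


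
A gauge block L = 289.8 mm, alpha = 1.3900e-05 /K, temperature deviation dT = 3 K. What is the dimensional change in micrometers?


dL = L * alpha * dT
= 289.8 * 1.3900e-05 * 3
= 0.0120847 mm
dL_um = 0.0120847 * 1000 = 12.0847 um

12.0847


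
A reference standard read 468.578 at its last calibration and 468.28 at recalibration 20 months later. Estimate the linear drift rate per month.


rate = (v2 - v1) / months
= (468.28 - 468.578) / 20
= -0.2980 / 20
= -0.0149

-0.0149


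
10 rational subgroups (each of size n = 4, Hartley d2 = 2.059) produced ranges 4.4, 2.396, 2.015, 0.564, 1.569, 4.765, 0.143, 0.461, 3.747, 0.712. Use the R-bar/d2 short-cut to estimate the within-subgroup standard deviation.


R_bar = (4.4 + 2.396 + 2.015 + 0.564 + 1.569 + 4.765 + 0.143 + 0.461 + 3.747 + 0.712) / 10
R_bar = 20.772 / 10 = 2.0772
sigma_hat = R_bar / d2 = 2.0772 / 2.059 = 1.0088

1.0088


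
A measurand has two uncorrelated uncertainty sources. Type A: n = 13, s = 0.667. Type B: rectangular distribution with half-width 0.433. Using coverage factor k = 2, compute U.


u_A = s / sqrt(n) = 0.667 / sqrt(13) = 0.18499252
u_B = half_width / sqrt(3) = 0.433 / sqrt(3) = 0.24999267
uc = sqrt(u_A^2 + u_B^2) = sqrt(0.18499252^2 + 0.24999267^2) = 0.31099609
U = k * uc = 2 * 0.31099609
U = 0.6220

0.6220


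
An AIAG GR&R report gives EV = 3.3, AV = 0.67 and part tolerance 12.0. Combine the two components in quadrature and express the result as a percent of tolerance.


GRR = sqrt(EV^2 + AV^2) = sqrt(3.3^2 + 0.67^2) = 3.3673283
%GRR = GRR / tol * 100 = 3.3673283 / 12.0 * 100
%GRR = 28.0611

28.0611


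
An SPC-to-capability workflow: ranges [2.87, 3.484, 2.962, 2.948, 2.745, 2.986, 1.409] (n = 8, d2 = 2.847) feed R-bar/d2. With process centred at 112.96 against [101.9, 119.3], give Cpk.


R_bar = (2.87 + 3.484 + 2.962 + 2.948 + 2.745 + 2.986 + 1.409) / 7 = 2.772
sigma = R_bar / d2 = 2.772 / 2.847 = 0.97365648
Cp = (USL - LSL)/(6*sigma) = (119.3 - 101.9)/(6*0.97365648) = 2.9785
Cpu = (119.3 - 112.96)/(3*0.97365648) = 2.1705
Cpl = (112.96 - 101.9)/(3*0.97365648) = 3.7864
Cpk = min(Cpu, Cpl) = 2.1705

2.1705


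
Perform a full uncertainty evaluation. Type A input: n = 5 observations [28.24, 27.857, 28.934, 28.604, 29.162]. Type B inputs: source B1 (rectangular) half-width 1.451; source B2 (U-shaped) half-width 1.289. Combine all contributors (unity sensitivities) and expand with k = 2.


mean = (28.24 + 27.857 + 28.934 + 28.604 + 29.162) / 5 = 28.5594
s = sqrt(sum((x - mean)^2)/(n-1)) = 0.52460061
u_A = s / sqrt(n) = 0.52460061 / sqrt(5) = 0.23460852
u_B1 = 1.451 / sqrt(3) = 0.83773524
u_B2 = 1.289 / sqrt(2) = 0.91146064
uc = sqrt(0.23460852^2 + 0.83773524^2 + 0.91146064^2) = 1.2600008
U = k * uc = 2 * 1.2600008
U = 2.5200

2.5200


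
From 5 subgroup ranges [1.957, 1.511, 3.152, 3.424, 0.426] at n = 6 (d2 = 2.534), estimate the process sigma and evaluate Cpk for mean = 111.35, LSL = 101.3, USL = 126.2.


R_bar = (1.957 + 1.511 + 3.152 + 3.424 + 0.426) / 5 = 2.094
sigma = R_bar / d2 = 2.094 / 2.534 = 0.82636148
Cp = (USL - LSL)/(6*sigma) = (126.2 - 101.3)/(6*0.82636148) = 5.0220
Cpu = (126.2 - 111.35)/(3*0.82636148) = 5.9901
Cpl = (111.35 - 101.3)/(3*0.82636148) = 4.0539
Cpk = min(Cpu, Cpl) = 4.0539

4.0539


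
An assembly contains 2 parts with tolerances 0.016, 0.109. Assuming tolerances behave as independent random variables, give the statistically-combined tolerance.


RSS = sqrt(0.016^2 + 0.109^2)
= sqrt(0.012137)
= 0.1102

0.1102


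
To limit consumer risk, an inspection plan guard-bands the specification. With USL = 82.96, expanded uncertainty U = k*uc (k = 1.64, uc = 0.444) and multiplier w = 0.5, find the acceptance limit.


U = k * uc = 1.64 * 0.444 = 0.72816
guard band g = w * U = 0.5 * 0.72816 = 0.36408
AL = USL - g = 82.96 - 0.36408
AL = 82.5959

82.5959


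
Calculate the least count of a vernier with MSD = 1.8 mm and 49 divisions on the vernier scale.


LC = MSD / n_div
= 1.8 / 49
= 0.0367

0.0367


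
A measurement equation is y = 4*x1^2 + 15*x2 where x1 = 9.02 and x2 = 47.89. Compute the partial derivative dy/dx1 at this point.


y = 4*x1^2 + 15*x2
dy/dx1 = 2*4*x1
Evaluate at x1 = 9.02: c1 = 8 * 9.02
c1 = 72.1600

72.1600


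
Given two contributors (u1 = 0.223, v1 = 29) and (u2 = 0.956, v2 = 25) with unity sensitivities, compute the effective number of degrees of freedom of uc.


uc = sqrt(u1^2 + u2^2) = sqrt(0.223^2 + 0.956^2) = 0.9816644
v_eff = uc^4 / (u1^4/v1 + u2^4/v2)
= 0.9816644^4 / (0.223^4/29 + 0.956^4/25)
= 0.92865022 / 0.033496435
v_eff = 27.7239

27.7239


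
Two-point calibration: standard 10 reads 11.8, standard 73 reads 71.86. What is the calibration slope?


slope = (y2 - y1) / (x2 - x1)
= (71.86 - 11.8) / (73 - 10)
= 60.0600 / 63
= 0.9533

0.9533


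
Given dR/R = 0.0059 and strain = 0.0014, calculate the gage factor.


GF = (dR/R) / epsilon
= 0.0059 / 0.0014
= 4.2143

4.2143


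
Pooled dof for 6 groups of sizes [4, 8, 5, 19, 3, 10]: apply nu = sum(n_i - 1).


nu = sum_i (n_i - 1)
nu = ((4 - 1) + (8 - 1) + (5 - 1) + (19 - 1) + (3 - 1) + (10 - 1))
nu = 3 + 7 + 4 + 18 + 2 + 9
nu = 43

43


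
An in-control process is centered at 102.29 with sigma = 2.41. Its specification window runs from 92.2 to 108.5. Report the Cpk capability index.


Cpu = (USL - mean) / (3*sigma) = (108.5 - 102.29) / (3*2.41) = 0.8589
Cpl = (mean - LSL) / (3*sigma) = (102.29 - 92.2) / (3*2.41) = 1.3956
Cpk = min(Cpu, Cpl) = 0.8589

0.8589


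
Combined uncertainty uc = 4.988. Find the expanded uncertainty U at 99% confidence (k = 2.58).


U = k * uc
U = 2.58 * 4.988
U = 12.8690

12.8690


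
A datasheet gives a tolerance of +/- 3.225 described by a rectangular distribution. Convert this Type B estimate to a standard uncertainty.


u_B = half_width / sqrt(3)
u_B = 3.225 / 1.7320508
u_B = 1.8620

1.8620


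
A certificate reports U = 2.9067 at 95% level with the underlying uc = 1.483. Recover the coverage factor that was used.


k = U / uc
k = 2.9067 / 1.483
k = 1.96

1.96


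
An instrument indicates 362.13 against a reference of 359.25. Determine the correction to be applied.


Correction = standard - reading
= 359.25 - 362.13
= -2.8800

-2.8800


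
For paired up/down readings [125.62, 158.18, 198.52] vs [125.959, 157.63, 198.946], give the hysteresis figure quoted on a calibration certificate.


|125.62 - 125.959| = 0.3390
|158.18 - 157.63| = 0.5500
|198.52 - 198.946| = 0.4260
hysteresis = max(diffs) = 0.5500

0.5500


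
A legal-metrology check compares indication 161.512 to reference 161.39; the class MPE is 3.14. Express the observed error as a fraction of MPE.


e = indication - reference = 161.512 - 161.39 = 0.1220
|e| = 0.1220
ratio = |e| / MPE = 0.1220 / 3.14
ratio = 0.0389

0.0389


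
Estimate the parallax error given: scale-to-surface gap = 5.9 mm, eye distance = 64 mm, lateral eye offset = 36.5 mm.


error = h * offset / d
= 5.9 * 36.5 / 64
= 3.3648

3.3648


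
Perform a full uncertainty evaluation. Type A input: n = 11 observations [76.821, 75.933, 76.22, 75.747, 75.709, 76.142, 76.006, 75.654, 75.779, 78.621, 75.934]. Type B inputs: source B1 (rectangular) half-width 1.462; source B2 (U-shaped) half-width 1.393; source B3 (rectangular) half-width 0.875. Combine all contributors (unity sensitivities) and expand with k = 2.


mean = (76.821 + 75.933 + 76.22 + 75.747 + 75.709 + 76.142 + 76.006 + 75.654 + 75.779 + 78.621 + 75.934) / 11 = 76.23327273
s = sqrt(sum((x - mean)^2)/(n-1)) = 0.8567261
u_A = s / sqrt(n) = 0.8567261 / sqrt(11) = 0.25831264
u_B1 = 1.462 / sqrt(3) = 0.84408609
u_B2 = 1.393 / sqrt(2) = 0.98499975
u_B3 = 0.875 / sqrt(3) = 0.50518149
uc = sqrt(0.25831264^2 + 0.84408609^2 + 0.98499975^2 + 0.50518149^2) = 1.415853
U = k * uc = 2 * 1.415853
U = 2.8317

2.8317


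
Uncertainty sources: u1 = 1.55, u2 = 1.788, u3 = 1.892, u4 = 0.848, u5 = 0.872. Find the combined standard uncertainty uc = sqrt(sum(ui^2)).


uc = sqrt(1.55^2 + 1.788^2 + 1.892^2 + 0.848^2 + 0.872^2)
uc = sqrt(10.658596)
uc = 3.2648

3.2648


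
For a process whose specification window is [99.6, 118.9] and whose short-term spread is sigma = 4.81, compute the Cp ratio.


Cp = (USL - LSL) / (6 * sigma)
= (118.9 - 99.6) / (6 * 4.81)
= 19.3000 / 28.8600
= 0.6687

0.6687


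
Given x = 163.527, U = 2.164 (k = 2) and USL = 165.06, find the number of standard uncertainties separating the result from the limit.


u = U / k = 2.164 / 2 = 1.082
margin = |USL - x| = |165.06 - 163.527| = 1.533
z = margin / u = 1.533 / 1.082
z = 1.4168

1.4168


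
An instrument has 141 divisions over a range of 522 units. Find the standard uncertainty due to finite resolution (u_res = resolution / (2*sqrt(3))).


resolution = range / divisions
resolution = 522 / 141 = 3.7021277
u_res = resolution / (2*sqrt(3))
u_res = 3.7021277 / 3.4641016
u_res = 1.0687

1.0687


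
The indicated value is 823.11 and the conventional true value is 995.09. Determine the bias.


Systematic error = measured - true
= 823.11 - 995.09
= -171.9800

-171.9800


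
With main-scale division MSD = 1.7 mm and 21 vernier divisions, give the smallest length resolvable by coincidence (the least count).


LC = MSD / n_div
= 1.7 / 21
= 0.0810

0.0810


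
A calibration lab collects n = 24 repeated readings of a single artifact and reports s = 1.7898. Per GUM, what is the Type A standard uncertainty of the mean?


u_A = s / sqrt(n)
u_A = 1.7898 / sqrt(24)
u_A = 1.7898 / 4.8989795
u_A = 0.3653

0.3653


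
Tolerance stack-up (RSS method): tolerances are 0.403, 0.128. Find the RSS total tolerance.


RSS = sqrt(0.403^2 + 0.128^2)
= sqrt(0.178793)
= 0.4228

0.4228


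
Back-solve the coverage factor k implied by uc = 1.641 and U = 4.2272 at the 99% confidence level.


k = U / uc
k = 4.2272 / 1.641
k = 2.576

2.576


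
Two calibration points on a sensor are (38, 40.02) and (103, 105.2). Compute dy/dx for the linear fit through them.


slope = (y2 - y1) / (x2 - x1)
= (105.2 - 40.02) / (103 - 38)
= 65.1800 / 65
= 1.0028

1.0028


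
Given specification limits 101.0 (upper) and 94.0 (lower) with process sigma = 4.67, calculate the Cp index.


Cp = (USL - LSL) / (6 * sigma)
= (101.0 - 94.0) / (6 * 4.67)
= 7.0000 / 28.0200
= 0.2498

0.2498


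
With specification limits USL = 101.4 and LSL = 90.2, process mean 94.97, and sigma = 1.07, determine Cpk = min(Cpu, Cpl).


Cpu = (USL - mean) / (3*sigma) = (101.4 - 94.97) / (3*1.07) = 2.0031
Cpl = (mean - LSL) / (3*sigma) = (94.97 - 90.2) / (3*1.07) = 1.4860
Cpk = min(Cpu, Cpl) = 1.4860

1.4860


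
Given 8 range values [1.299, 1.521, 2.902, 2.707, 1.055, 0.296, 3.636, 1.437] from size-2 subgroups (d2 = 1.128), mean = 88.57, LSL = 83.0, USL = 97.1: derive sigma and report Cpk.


R_bar = (1.299 + 1.521 + 2.902 + 2.707 + 1.055 + 0.296 + 3.636 + 1.437) / 8 = 1.856625
sigma = R_bar / d2 = 1.856625 / 1.128 = 1.6459441
Cp = (USL - LSL)/(6*sigma) = (97.1 - 83.0)/(6*1.6459441) = 1.4278
Cpu = (97.1 - 88.57)/(3*1.6459441) = 1.7275
Cpl = (88.57 - 83.0)/(3*1.6459441) = 1.1280
Cpk = min(Cpu, Cpl) = 1.1280

1.1280


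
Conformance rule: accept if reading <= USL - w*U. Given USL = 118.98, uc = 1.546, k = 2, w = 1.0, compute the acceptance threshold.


U = k * uc = 2 * 1.546 = 3.092
guard band g = w * U = 1.0 * 3.092 = 3.092
AL = USL - g = 118.98 - 3.092
AL = 115.8880

115.8880


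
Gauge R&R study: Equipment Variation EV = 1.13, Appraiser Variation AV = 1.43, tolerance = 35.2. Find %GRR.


GRR = sqrt(EV^2 + AV^2) = sqrt(1.13^2 + 1.43^2) = 1.8225806
%GRR = GRR / tol * 100 = 1.8225806 / 35.2 * 100
%GRR = 5.1778

5.1778


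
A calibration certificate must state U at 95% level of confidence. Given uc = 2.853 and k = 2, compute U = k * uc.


U = k * uc
U = 2 * 2.853
U = 5.7060

5.7060


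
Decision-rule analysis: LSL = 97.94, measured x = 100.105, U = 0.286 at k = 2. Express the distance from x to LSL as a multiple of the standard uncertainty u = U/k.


u = U / k = 0.286 / 2 = 0.143
margin = |LSL - x| = |97.94 - 100.105| = 2.165
z = margin / u = 2.165 / 0.143
z = 15.1399

15.1399


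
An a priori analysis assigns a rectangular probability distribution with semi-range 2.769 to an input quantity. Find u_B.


u_B = half_width / sqrt(3)
u_B = 2.769 / 1.7320508
u_B = 1.5987

1.5987


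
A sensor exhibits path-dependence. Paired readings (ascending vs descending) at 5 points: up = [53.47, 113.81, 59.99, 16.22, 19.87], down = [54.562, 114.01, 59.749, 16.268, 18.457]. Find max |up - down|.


|53.47 - 54.562| = 1.0920
|113.81 - 114.01| = 0.2000
|59.99 - 59.749| = 0.2410
|16.22 - 16.268| = 0.0480
|19.87 - 18.457| = 1.4130
hysteresis = max(diffs) = 1.4130

1.4130


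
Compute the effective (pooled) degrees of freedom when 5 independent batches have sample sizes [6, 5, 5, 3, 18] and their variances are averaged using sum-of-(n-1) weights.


nu = sum_i (n_i - 1)
nu = ((6 - 1) + (5 - 1) + (5 - 1) + (3 - 1) + (18 - 1))
nu = 5 + 4 + 4 + 2 + 17
nu = 32

32


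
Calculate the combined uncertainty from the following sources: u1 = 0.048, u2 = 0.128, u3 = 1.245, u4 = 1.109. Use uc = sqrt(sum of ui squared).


uc = sqrt(0.048^2 + 0.128^2 + 1.245^2 + 1.109^2)
uc = sqrt(2.798594)
uc = 1.6729

1.6729


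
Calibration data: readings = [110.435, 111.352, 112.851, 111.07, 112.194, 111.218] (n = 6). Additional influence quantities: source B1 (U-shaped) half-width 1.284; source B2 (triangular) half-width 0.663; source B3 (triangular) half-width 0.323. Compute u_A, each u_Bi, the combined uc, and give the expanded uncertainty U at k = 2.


mean = (110.435 + 111.352 + 112.851 + 111.07 + 112.194 + 111.218) / 6 = 111.52
s = sqrt(sum((x - mean)^2)/(n-1)) = 0.86313267
u_A = s / sqrt(n) = 0.86313267 / sqrt(6) = 0.35237244
u_B1 = 1.284 / sqrt(2) = 0.90792511
u_B2 = 0.663 / sqrt(6) = 0.27066862
u_B3 = 0.323 / sqrt(6) = 0.1318642
uc = sqrt(0.35237244^2 + 0.90792511^2 + 0.27066862^2 + 0.1318642^2) = 1.0193841
U = k * uc = 2 * 1.0193841
U = 2.0388

2.0388


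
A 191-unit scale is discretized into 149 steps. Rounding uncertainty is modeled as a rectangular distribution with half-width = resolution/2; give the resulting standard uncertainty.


resolution = range / divisions
resolution = 191 / 149 = 1.2818792
u_res = resolution / (2*sqrt(3))
u_res = 1.2818792 / 3.4641016
u_res = 0.3700

0.3700


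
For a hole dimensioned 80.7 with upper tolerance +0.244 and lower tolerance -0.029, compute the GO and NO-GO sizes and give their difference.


GO = nominal - lower_tol (smallest hole = maximum material condition)
GO = 80.7 - 0.029 = 80.671
NO-GO = nominal + upper_tol (largest hole = least material condition)
NO-GO = 80.7 + 0.244 = 80.944
spread = NO-GO - GO = 80.944 - 80.671 = 0.2730

0.2730


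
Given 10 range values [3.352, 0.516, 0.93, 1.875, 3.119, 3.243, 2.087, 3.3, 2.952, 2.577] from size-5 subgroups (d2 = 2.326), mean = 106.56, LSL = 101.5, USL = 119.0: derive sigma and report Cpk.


R_bar = (3.352 + 0.516 + 0.93 + 1.875 + 3.119 + 3.243 + 2.087 + 3.3 + 2.952 + 2.577) / 10 = 2.3951
sigma = R_bar / d2 = 2.3951 / 2.326 = 1.0297077
Cp = (USL - LSL)/(6*sigma) = (119.0 - 101.5)/(6*1.0297077) = 2.8325
Cpu = (119.0 - 106.56)/(3*1.0297077) = 4.0270
Cpl = (106.56 - 101.5)/(3*1.0297077) = 1.6380
Cpk = min(Cpu, Cpl) = 1.6380

1.6380


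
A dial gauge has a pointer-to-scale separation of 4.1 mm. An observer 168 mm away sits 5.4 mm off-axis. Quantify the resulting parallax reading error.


error = h * offset / d
= 4.1 * 5.4 / 168
= 0.1318

0.1318


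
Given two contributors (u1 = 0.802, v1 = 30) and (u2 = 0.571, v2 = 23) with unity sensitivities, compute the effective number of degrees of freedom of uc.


uc = sqrt(u1^2 + u2^2) = sqrt(0.802^2 + 0.571^2) = 0.98450241
v_eff = uc^4 / (u1^4/v1 + u2^4/v2)
= 0.98450241^4 / (0.802^4/30 + 0.571^4/23)
= 0.93943586 / 0.018412238
v_eff = 51.0224

51.0224


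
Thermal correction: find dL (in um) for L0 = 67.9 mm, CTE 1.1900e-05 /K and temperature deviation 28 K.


dL = L * alpha * dT
= 67.9 * 1.1900e-05 * 28
= 0.0226243 mm
dL_um = 0.0226243 * 1000 = 22.6243 um

22.6243


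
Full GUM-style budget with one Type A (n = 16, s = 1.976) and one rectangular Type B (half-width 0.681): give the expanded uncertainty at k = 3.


u_A = s / sqrt(n) = 1.976 / sqrt(16) = 0.494
u_B = half_width / sqrt(3) = 0.681 / sqrt(3) = 0.39317553
uc = sqrt(u_A^2 + u_B^2) = sqrt(0.494^2 + 0.39317553^2) = 0.63136598
U = k * uc = 3 * 0.63136598
U = 1.8941

1.8941


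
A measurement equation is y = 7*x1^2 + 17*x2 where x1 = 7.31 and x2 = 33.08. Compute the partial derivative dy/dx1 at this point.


y = 7*x1^2 + 17*x2
dy/dx1 = 2*7*x1
Evaluate at x1 = 7.31: c1 = 14 * 7.31
c1 = 102.3400

102.3400


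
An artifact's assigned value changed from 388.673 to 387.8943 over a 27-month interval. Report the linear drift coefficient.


rate = (v2 - v1) / months
= (387.8943 - 388.673) / 27
= -0.7787 / 27
= -0.0288

-0.0288


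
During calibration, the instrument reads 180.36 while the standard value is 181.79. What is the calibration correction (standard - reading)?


Correction = standard - reading
= 181.79 - 180.36
= 1.4300

1.4300


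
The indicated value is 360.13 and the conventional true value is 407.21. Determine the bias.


Systematic error = measured - true
= 360.13 - 407.21
= -47.0800

-47.0800


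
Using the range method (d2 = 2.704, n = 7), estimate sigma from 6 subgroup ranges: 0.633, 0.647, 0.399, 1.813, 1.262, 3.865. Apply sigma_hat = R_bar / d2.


R_bar = (0.633 + 0.647 + 0.399 + 1.813 + 1.262 + 3.865) / 6
R_bar = 8.619 / 6 = 1.4365
sigma_hat = R_bar / d2 = 1.4365 / 2.704 = 0.5312

0.5312
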